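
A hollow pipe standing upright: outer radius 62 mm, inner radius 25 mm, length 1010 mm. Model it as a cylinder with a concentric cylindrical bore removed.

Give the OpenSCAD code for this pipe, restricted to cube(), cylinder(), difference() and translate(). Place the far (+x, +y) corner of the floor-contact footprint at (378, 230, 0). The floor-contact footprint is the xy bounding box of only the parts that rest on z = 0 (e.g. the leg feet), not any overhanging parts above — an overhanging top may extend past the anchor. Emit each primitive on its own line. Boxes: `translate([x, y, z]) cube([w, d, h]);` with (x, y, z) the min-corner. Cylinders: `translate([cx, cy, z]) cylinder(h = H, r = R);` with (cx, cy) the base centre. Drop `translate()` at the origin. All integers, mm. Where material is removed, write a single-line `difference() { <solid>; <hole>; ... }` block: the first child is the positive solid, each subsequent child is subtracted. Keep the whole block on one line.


difference() { translate([316, 168, 0]) cylinder(h = 1010, r = 62); translate([316, 168, 0]) cylinder(h = 1010, r = 25); }


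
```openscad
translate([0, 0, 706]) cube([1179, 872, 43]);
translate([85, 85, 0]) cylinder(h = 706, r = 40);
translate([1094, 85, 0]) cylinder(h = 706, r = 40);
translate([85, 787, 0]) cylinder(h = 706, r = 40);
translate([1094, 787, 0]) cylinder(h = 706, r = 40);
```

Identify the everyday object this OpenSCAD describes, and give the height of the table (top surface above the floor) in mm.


A table. The table height is 749 mm.

A 1179×872×43 slab sits at z = 706 on four Ø80 mm round legs — a table. The top surface is at 706 + 43 = 749 mm.


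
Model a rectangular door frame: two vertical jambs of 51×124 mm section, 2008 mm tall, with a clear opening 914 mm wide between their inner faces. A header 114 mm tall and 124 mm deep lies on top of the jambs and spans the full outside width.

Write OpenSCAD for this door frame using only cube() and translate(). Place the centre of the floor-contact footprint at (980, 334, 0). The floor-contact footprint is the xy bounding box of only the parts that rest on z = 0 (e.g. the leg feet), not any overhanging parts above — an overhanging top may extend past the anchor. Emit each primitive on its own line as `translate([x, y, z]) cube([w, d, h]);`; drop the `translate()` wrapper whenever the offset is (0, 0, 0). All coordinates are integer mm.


translate([472, 272, 0]) cube([51, 124, 2008]);
translate([1437, 272, 0]) cube([51, 124, 2008]);
translate([472, 272, 2008]) cube([1016, 124, 114]);


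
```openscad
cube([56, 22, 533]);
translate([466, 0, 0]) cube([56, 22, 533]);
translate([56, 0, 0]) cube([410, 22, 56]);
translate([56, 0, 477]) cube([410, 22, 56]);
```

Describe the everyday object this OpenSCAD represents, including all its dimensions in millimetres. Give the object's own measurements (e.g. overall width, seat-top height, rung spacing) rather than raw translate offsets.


A rectangular picture frame lying in the x–z plane (depth along y). The opening is 410 mm wide (x) by 421 mm tall (z), surrounded by a border 56 mm wide on all four sides. The frame is 22 mm deep and is made of two full-height vertical stiles with two horizontal rails fitted between them.


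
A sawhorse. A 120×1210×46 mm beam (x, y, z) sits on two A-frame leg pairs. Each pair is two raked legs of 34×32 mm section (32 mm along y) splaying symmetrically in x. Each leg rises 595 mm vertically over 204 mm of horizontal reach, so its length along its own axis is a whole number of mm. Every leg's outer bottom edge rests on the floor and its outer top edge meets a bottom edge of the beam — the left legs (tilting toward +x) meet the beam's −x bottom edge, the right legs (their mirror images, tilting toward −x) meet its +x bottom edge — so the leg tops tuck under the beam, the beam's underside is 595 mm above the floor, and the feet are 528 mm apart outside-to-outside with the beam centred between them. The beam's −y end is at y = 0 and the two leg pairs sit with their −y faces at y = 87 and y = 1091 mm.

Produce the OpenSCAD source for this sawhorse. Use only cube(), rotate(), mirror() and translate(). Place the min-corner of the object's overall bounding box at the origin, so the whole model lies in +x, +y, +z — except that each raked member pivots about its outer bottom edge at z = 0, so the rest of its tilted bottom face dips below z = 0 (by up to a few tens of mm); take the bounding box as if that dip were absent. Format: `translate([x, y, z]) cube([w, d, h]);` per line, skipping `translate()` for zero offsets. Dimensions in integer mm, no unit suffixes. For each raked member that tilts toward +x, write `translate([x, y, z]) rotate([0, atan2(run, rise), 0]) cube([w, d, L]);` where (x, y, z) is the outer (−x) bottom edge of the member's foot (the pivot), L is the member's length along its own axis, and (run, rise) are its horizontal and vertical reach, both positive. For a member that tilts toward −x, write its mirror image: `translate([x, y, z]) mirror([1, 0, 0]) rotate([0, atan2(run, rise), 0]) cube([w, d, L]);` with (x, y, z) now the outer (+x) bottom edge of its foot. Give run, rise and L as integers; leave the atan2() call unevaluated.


translate([204, 0, 595]) cube([120, 1210, 46]);
translate([0, 87, 0]) rotate([0, atan2(204, 595), 0]) cube([34, 32, 629]);
translate([528, 87, 0]) mirror([1, 0, 0]) rotate([0, atan2(204, 595), 0]) cube([34, 32, 629]);
translate([0, 1091, 0]) rotate([0, atan2(204, 595), 0]) cube([34, 32, 629]);
translate([528, 1091, 0]) mirror([1, 0, 0]) rotate([0, atan2(204, 595), 0]) cube([34, 32, 629]);


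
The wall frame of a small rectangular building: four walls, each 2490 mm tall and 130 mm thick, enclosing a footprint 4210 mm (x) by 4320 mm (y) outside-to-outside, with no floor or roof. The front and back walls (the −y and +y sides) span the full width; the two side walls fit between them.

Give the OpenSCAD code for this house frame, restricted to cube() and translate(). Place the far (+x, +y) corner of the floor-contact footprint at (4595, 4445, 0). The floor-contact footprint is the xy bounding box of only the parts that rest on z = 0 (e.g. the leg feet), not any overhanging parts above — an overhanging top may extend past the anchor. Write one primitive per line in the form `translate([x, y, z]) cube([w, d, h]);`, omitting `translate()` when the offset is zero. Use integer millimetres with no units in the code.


translate([385, 125, 0]) cube([4210, 130, 2490]);
translate([385, 4315, 0]) cube([4210, 130, 2490]);
translate([385, 255, 0]) cube([130, 4060, 2490]);
translate([4465, 255, 0]) cube([130, 4060, 2490]);


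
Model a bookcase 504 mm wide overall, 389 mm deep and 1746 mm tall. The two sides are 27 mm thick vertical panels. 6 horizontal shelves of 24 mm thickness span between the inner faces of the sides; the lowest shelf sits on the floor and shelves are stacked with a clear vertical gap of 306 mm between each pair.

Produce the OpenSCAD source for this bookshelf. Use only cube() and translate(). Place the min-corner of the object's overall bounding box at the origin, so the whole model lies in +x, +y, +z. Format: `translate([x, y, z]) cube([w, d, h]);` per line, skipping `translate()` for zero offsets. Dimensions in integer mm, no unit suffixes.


cube([27, 389, 1746]);
translate([477, 0, 0]) cube([27, 389, 1746]);
translate([27, 0, 0]) cube([450, 389, 24]);
translate([27, 0, 330]) cube([450, 389, 24]);
translate([27, 0, 660]) cube([450, 389, 24]);
translate([27, 0, 990]) cube([450, 389, 24]);
translate([27, 0, 1320]) cube([450, 389, 24]);
translate([27, 0, 1650]) cube([450, 389, 24]);


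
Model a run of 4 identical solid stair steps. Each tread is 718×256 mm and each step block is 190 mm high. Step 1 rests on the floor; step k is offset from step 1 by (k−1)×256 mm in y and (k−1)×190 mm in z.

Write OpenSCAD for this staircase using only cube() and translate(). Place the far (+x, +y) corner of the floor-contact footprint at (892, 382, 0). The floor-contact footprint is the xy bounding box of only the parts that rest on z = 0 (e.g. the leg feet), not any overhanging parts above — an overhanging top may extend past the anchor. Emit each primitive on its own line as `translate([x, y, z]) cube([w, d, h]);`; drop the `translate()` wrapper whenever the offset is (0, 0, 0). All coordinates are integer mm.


translate([174, 126, 0]) cube([718, 256, 190]);
translate([174, 382, 190]) cube([718, 256, 190]);
translate([174, 638, 380]) cube([718, 256, 190]);
translate([174, 894, 570]) cube([718, 256, 190]);


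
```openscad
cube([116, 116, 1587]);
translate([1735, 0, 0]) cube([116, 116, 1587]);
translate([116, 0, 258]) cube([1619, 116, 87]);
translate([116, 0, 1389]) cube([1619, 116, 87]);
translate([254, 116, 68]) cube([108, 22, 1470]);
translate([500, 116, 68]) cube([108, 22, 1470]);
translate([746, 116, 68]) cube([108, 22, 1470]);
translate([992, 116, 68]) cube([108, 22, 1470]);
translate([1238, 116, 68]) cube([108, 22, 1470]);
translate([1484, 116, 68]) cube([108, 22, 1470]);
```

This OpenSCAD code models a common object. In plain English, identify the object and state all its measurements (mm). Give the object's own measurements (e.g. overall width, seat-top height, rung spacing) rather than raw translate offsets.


A fence section. Two 116×116 mm posts, 1587 mm tall, stand on the floor with a clear span of 1619 mm between their inner faces. Two horizontal rails of 116×87 mm section span the gap between the posts with their undersides at z = 258 mm and z = 1389 mm, flush with the posts' −y face. 6 pickets, each 108 mm wide, 22 mm thick and 1470 mm tall, are fixed to the +y face of the rails with their bottoms at z = 68 mm, spaced across the span with a 138 mm gap after the −x post and between neighbouring pickets, with 143 mm left before the +x post.


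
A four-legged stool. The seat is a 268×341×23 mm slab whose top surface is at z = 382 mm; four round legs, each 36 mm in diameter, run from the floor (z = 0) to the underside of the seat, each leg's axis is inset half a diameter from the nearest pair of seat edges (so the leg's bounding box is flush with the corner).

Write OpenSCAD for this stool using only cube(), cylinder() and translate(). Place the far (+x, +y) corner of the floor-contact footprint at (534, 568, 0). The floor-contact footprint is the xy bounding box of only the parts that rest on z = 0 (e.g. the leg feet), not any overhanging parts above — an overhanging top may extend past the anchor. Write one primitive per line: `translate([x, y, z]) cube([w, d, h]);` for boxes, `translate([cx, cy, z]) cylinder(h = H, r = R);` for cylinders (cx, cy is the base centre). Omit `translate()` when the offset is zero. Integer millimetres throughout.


translate([266, 227, 359]) cube([268, 341, 23]);
translate([284, 245, 0]) cylinder(h = 359, r = 18);
translate([516, 245, 0]) cylinder(h = 359, r = 18);
translate([284, 550, 0]) cylinder(h = 359, r = 18);
translate([516, 550, 0]) cylinder(h = 359, r = 18);


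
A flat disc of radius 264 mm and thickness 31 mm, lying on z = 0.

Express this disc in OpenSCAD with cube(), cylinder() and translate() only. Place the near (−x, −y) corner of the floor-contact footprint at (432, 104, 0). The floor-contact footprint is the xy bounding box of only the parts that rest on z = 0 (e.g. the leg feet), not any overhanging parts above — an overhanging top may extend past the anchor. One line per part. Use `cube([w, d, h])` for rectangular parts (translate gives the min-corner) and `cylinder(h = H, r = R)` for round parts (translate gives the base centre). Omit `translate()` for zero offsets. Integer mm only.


translate([696, 368, 0]) cylinder(h = 31, r = 264);


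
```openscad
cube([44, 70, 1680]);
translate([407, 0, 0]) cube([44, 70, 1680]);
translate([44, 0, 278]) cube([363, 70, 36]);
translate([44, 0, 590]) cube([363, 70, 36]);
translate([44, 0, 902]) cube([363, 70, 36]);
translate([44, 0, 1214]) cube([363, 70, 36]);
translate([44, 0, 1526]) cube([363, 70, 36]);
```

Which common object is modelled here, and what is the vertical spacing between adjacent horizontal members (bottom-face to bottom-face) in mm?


A ladder. The rung spacing is 312 mm.

Two tall 44×70 posts with 5 short bars between them — a ladder. Adjacent rungs sit at z = 278 and z = 590, so the spacing is 590 − 278 = 312 mm.


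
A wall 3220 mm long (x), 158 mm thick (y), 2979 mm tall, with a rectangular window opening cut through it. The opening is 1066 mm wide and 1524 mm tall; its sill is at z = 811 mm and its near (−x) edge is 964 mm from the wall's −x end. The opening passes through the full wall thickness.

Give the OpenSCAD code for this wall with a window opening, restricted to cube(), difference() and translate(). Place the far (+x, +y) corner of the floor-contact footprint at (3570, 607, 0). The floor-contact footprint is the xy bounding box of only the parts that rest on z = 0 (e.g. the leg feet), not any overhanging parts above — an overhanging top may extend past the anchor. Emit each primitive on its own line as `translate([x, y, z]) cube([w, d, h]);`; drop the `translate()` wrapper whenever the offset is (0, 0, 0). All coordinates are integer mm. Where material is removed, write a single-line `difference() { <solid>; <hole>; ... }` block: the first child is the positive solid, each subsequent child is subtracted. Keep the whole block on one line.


difference() { translate([350, 449, 0]) cube([3220, 158, 2979]); translate([1314, 449, 811]) cube([1066, 158, 1524]); }


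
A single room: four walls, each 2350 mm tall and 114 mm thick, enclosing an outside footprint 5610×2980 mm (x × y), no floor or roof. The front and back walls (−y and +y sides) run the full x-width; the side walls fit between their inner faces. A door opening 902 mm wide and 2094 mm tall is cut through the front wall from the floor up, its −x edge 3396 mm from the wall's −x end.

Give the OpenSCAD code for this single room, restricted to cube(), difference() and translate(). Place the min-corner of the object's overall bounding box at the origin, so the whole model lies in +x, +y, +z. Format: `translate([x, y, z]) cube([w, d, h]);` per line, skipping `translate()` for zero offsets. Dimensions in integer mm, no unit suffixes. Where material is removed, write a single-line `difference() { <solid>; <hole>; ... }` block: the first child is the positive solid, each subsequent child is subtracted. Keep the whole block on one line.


difference() { cube([5610, 114, 2350]); translate([3396, 0, 0]) cube([902, 114, 2094]); }
translate([0, 2866, 0]) cube([5610, 114, 2350]);
translate([0, 114, 0]) cube([114, 2752, 2350]);
translate([5496, 114, 0]) cube([114, 2752, 2350]);


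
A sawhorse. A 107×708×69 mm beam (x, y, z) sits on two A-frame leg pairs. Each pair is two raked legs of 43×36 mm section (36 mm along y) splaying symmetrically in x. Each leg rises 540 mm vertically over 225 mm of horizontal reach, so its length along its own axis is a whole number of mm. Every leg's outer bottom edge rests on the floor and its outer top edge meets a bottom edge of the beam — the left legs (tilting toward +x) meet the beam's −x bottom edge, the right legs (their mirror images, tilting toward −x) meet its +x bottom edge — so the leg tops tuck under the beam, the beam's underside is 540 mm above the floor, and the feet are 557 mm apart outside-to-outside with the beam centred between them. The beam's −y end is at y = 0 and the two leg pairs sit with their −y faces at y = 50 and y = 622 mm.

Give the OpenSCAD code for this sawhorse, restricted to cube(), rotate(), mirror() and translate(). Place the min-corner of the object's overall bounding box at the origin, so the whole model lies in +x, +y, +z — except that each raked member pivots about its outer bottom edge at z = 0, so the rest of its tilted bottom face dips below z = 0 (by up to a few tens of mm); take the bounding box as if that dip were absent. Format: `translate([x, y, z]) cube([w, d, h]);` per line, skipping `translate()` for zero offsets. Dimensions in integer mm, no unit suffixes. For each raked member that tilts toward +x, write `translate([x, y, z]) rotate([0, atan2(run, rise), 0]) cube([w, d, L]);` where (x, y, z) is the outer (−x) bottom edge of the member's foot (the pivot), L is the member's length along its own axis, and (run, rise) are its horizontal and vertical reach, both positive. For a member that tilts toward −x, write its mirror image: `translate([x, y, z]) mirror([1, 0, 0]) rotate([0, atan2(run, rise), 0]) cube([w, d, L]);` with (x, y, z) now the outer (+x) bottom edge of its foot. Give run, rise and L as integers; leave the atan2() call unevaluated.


translate([225, 0, 540]) cube([107, 708, 69]);
translate([0, 50, 0]) rotate([0, atan2(225, 540), 0]) cube([43, 36, 585]);
translate([557, 50, 0]) mirror([1, 0, 0]) rotate([0, atan2(225, 540), 0]) cube([43, 36, 585]);
translate([0, 622, 0]) rotate([0, atan2(225, 540), 0]) cube([43, 36, 585]);
translate([557, 622, 0]) mirror([1, 0, 0]) rotate([0, atan2(225, 540), 0]) cube([43, 36, 585]);


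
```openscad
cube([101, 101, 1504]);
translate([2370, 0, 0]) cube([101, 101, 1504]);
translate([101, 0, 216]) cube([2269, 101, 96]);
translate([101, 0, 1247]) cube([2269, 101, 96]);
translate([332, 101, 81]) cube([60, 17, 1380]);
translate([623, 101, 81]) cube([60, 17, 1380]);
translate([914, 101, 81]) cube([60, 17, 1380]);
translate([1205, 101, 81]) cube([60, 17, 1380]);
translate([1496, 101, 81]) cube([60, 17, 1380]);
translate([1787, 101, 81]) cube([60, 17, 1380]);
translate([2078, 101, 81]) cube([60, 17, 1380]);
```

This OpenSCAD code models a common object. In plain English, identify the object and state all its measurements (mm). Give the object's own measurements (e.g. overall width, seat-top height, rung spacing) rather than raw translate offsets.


A fence section. Two 101×101 mm posts, 1504 mm tall, stand on the floor with a clear span of 2269 mm between their inner faces. Two horizontal rails of 101×96 mm section span the gap between the posts with their undersides at z = 216 mm and z = 1247 mm, flush with the posts' −y face. 7 pickets, each 60 mm wide, 17 mm thick and 1380 mm tall, are fixed to the +y face of the rails with their bottoms at z = 81 mm, spaced across the span with a 231 mm gap after the −x post and between neighbouring pickets, with 232 mm left before the +x post.


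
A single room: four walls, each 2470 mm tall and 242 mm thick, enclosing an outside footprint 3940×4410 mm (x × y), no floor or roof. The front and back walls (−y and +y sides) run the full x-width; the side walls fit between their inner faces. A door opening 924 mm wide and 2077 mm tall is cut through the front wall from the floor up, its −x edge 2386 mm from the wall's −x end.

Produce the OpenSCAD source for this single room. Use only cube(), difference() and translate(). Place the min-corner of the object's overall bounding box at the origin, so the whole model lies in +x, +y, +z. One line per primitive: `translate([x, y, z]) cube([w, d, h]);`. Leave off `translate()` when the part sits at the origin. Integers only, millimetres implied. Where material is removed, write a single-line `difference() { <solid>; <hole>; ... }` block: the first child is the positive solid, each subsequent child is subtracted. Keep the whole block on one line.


difference() { cube([3940, 242, 2470]); translate([2386, 0, 0]) cube([924, 242, 2077]); }
translate([0, 4168, 0]) cube([3940, 242, 2470]);
translate([0, 242, 0]) cube([242, 3926, 2470]);
translate([3698, 242, 0]) cube([242, 3926, 2470]);


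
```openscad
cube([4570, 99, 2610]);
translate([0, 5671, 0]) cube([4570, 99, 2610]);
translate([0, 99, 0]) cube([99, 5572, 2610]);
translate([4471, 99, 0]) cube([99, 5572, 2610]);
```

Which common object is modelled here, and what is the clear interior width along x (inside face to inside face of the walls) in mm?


A house (or room) frame. The interior width is 4372 mm.

Four 2610 mm walls enclosing a rectangle with no floor or roof — a room or house frame. Outside width is 4570 mm and wall thickness is 99 mm, so the interior width is 4570 − 2 × 99 = 4372 mm.


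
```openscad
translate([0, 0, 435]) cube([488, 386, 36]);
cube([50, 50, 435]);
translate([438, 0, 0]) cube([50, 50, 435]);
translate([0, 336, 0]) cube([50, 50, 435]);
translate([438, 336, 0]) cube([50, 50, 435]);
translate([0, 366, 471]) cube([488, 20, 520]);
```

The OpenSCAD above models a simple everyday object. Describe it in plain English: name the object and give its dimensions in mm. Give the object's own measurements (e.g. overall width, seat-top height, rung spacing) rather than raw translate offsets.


A chair. The seat is a 488×386×36 mm slab with its top at z = 471 mm, on four 50×50 mm corner legs (flush with the seat edges, standing on z = 0). A flat backrest 20 mm thick, 520 mm tall, spans the full seat width and rises from the seat top along its +y edge, rear face flush with the rear of the seat.


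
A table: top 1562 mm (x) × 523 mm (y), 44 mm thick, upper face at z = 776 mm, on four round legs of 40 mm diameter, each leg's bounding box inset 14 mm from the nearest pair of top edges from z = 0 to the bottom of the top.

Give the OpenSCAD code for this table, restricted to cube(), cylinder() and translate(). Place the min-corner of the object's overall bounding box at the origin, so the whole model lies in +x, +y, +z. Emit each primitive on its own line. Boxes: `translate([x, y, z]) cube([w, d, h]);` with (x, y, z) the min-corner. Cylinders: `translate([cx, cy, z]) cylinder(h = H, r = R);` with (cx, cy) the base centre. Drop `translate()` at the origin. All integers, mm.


// leg_h = 776 - 44 = 732
translate([0, 0, 732]) cube([1562, 523, 44]);
translate([34, 34, 0]) cylinder(h = 732, r = 20);
translate([1528, 34, 0]) cylinder(h = 732, r = 20);
translate([34, 489, 0]) cylinder(h = 732, r = 20);
translate([1528, 489, 0]) cylinder(h = 732, r = 20);


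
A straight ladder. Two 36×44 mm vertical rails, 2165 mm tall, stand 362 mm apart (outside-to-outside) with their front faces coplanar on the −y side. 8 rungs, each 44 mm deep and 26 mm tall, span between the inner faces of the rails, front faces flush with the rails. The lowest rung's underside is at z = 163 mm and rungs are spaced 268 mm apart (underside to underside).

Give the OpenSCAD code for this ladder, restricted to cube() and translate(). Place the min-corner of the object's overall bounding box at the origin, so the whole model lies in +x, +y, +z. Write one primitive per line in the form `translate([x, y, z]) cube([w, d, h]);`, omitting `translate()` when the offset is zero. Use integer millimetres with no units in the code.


cube([36, 44, 2165]);
translate([326, 0, 0]) cube([36, 44, 2165]);
translate([36, 0, 163]) cube([290, 44, 26]);
translate([36, 0, 431]) cube([290, 44, 26]);
translate([36, 0, 699]) cube([290, 44, 26]);
translate([36, 0, 967]) cube([290, 44, 26]);
translate([36, 0, 1235]) cube([290, 44, 26]);
translate([36, 0, 1503]) cube([290, 44, 26]);
translate([36, 0, 1771]) cube([290, 44, 26]);
translate([36, 0, 2039]) cube([290, 44, 26]);


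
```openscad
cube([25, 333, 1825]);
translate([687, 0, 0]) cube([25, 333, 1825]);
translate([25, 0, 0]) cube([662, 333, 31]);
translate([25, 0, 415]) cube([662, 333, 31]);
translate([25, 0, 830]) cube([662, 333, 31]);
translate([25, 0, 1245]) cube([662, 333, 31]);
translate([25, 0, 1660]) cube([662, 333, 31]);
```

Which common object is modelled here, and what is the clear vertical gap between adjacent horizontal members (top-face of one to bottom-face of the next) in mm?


A bookshelf. The clear shelf gap is 384 mm.

Two tall side panels with 5 horizontal boards between them — a bookshelf. The first two shelf undersides are at z = 0 and z = 415; with shelf thickness 31, the clear gap is 415 − 0 − 31 = 384 mm.


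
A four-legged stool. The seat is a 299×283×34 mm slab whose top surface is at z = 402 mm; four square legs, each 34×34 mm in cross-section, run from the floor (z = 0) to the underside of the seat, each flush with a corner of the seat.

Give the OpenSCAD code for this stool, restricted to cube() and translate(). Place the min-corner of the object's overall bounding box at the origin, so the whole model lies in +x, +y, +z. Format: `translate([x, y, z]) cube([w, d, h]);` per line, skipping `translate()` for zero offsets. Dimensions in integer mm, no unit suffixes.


translate([0, 0, 368]) cube([299, 283, 34]);
cube([34, 34, 368]);
translate([265, 0, 0]) cube([34, 34, 368]);
translate([0, 249, 0]) cube([34, 34, 368]);
translate([265, 249, 0]) cube([34, 34, 368]);


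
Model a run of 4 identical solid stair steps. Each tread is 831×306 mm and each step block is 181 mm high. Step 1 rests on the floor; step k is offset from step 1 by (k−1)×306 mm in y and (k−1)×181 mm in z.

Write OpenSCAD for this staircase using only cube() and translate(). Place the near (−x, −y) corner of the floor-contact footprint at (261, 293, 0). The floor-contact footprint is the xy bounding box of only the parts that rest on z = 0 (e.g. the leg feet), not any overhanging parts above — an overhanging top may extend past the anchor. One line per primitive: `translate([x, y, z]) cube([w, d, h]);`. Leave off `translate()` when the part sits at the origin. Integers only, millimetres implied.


translate([261, 293, 0]) cube([831, 306, 181]);
translate([261, 599, 181]) cube([831, 306, 181]);
translate([261, 905, 362]) cube([831, 306, 181]);
translate([261, 1211, 543]) cube([831, 306, 181]);


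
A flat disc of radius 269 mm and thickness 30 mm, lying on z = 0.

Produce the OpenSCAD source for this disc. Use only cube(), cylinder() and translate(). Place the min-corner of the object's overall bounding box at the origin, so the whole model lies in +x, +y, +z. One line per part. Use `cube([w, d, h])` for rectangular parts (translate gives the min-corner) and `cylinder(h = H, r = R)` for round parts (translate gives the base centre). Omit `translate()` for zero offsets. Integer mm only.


translate([269, 269, 0]) cylinder(h = 30, r = 269);


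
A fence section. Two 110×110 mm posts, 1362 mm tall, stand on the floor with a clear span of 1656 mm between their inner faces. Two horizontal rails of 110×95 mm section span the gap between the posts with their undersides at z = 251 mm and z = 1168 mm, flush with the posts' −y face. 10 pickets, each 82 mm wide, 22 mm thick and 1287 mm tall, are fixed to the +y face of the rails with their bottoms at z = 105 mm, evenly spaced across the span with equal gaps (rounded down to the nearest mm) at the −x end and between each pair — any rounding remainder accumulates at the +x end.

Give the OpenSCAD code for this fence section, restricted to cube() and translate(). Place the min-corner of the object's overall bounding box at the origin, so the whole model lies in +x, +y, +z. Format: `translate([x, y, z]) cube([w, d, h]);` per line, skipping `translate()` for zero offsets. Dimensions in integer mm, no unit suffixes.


cube([110, 110, 1362]);
translate([1766, 0, 0]) cube([110, 110, 1362]);
translate([110, 0, 251]) cube([1656, 110, 95]);
translate([110, 0, 1168]) cube([1656, 110, 95]);
translate([186, 110, 105]) cube([82, 22, 1287]);
translate([344, 110, 105]) cube([82, 22, 1287]);
translate([502, 110, 105]) cube([82, 22, 1287]);
translate([660, 110, 105]) cube([82, 22, 1287]);
translate([818, 110, 105]) cube([82, 22, 1287]);
translate([976, 110, 105]) cube([82, 22, 1287]);
translate([1134, 110, 105]) cube([82, 22, 1287]);
translate([1292, 110, 105]) cube([82, 22, 1287]);
translate([1450, 110, 105]) cube([82, 22, 1287]);
translate([1608, 110, 105]) cube([82, 22, 1287]);


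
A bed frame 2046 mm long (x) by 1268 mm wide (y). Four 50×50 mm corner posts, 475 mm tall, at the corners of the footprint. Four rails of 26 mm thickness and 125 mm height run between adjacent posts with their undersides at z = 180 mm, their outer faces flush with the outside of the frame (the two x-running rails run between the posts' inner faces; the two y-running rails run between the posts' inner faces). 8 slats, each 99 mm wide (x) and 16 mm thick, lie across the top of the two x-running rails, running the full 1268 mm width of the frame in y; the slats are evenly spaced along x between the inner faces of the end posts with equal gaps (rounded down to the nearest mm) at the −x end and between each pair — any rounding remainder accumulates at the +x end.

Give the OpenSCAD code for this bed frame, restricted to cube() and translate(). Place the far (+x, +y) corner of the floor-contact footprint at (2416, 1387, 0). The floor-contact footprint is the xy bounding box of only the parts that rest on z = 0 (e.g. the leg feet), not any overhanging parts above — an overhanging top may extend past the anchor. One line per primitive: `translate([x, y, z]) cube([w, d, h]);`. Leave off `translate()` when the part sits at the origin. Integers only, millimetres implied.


translate([370, 119, 0]) cube([50, 50, 475]);
translate([370, 1337, 0]) cube([50, 50, 475]);
translate([2366, 119, 0]) cube([50, 50, 475]);
translate([2366, 1337, 0]) cube([50, 50, 475]);
translate([420, 119, 180]) cube([1946, 26, 125]);
translate([420, 1361, 180]) cube([1946, 26, 125]);
translate([370, 169, 180]) cube([26, 1168, 125]);
translate([2390, 169, 180]) cube([26, 1168, 125]);
translate([548, 119, 305]) cube([99, 1268, 16]);
translate([775, 119, 305]) cube([99, 1268, 16]);
translate([1002, 119, 305]) cube([99, 1268, 16]);
translate([1229, 119, 305]) cube([99, 1268, 16]);
translate([1456, 119, 305]) cube([99, 1268, 16]);
translate([1683, 119, 305]) cube([99, 1268, 16]);
translate([1910, 119, 305]) cube([99, 1268, 16]);
translate([2137, 119, 305]) cube([99, 1268, 16]);


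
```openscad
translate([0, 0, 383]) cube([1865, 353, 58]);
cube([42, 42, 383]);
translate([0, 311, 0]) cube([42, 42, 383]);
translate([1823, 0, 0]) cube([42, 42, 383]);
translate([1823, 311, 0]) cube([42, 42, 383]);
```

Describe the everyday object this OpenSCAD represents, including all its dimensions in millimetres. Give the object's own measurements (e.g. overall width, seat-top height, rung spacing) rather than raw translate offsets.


A bench: a 1865×353 mm seat slab, 58 mm thick, top at z = 441 mm, on four 42×42 mm square legs flush with the seat corners and standing on z = 0.


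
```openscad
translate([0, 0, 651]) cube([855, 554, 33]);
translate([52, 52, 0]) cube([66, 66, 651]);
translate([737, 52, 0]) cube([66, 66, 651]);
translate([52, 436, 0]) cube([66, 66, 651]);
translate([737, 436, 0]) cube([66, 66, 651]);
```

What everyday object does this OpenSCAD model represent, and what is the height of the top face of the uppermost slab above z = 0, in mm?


A table. The table height is 684 mm.

A 855×554×33 slab sits at z = 651 on four 66 mm square posts — a table. The top surface is at 651 + 33 = 684 mm.


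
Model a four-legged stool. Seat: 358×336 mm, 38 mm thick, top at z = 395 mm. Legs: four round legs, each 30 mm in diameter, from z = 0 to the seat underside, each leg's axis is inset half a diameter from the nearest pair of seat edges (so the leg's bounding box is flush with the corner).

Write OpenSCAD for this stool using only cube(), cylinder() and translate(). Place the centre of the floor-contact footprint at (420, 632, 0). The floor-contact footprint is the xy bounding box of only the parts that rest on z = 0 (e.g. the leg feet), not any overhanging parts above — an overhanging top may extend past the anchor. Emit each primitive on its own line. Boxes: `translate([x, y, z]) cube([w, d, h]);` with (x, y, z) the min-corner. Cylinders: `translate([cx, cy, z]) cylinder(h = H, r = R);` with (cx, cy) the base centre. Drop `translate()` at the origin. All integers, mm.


translate([241, 464, 357]) cube([358, 336, 38]);
translate([256, 479, 0]) cylinder(h = 357, r = 15);
translate([584, 479, 0]) cylinder(h = 357, r = 15);
translate([256, 785, 0]) cylinder(h = 357, r = 15);
translate([584, 785, 0]) cylinder(h = 357, r = 15);


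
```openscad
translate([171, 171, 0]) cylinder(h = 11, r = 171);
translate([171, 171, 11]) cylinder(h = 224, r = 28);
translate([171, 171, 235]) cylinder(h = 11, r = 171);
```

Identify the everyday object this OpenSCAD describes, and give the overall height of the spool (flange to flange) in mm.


A spool. The overall height is 246 mm.

Three coaxial cylinders, large–small–large — a spool. Two 11 mm flanges and a 224 mm core give 11 + 224 + 11 = 246 mm.


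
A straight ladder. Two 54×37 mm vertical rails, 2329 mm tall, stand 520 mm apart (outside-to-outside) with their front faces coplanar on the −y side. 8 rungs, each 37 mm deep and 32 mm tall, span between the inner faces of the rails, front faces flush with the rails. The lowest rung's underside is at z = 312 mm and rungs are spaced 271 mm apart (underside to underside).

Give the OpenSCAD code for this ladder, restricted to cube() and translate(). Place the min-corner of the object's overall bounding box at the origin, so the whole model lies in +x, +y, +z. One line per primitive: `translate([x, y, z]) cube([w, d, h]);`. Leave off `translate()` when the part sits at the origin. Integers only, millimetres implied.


// rung span = 520 - 2*54 = 412
// rung[k] z = 312 + k*271
cube([54, 37, 2329]);
translate([466, 0, 0]) cube([54, 37, 2329]);
translate([54, 0, 312]) cube([412, 37, 32]);
translate([54, 0, 583]) cube([412, 37, 32]);
translate([54, 0, 854]) cube([412, 37, 32]);
translate([54, 0, 1125]) cube([412, 37, 32]);
translate([54, 0, 1396]) cube([412, 37, 32]);
translate([54, 0, 1667]) cube([412, 37, 32]);
translate([54, 0, 1938]) cube([412, 37, 32]);
translate([54, 0, 2209]) cube([412, 37, 32]);


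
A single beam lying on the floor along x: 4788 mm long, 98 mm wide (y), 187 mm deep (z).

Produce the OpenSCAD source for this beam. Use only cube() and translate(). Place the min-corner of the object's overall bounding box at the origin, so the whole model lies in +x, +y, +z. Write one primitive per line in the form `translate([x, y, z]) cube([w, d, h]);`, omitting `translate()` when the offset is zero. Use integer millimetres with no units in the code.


cube([4788, 98, 187]);


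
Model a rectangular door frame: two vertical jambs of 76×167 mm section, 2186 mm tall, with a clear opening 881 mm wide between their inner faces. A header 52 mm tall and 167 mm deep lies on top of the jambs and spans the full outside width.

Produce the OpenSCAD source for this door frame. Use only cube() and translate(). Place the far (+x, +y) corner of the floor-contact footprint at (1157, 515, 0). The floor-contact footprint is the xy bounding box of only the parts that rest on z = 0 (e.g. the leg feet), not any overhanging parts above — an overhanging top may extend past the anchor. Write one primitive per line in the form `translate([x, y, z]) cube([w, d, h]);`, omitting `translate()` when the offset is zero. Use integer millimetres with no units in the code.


translate([124, 348, 0]) cube([76, 167, 2186]);
translate([1081, 348, 0]) cube([76, 167, 2186]);
translate([124, 348, 2186]) cube([1033, 167, 52]);


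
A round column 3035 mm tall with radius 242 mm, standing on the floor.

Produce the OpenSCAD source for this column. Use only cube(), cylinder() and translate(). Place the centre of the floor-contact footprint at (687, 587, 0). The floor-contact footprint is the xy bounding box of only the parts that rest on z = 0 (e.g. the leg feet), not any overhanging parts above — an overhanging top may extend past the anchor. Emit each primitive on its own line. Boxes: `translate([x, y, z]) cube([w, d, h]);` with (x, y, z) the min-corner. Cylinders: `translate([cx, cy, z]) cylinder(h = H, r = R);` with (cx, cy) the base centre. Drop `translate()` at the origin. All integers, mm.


translate([687, 587, 0]) cylinder(h = 3035, r = 242);


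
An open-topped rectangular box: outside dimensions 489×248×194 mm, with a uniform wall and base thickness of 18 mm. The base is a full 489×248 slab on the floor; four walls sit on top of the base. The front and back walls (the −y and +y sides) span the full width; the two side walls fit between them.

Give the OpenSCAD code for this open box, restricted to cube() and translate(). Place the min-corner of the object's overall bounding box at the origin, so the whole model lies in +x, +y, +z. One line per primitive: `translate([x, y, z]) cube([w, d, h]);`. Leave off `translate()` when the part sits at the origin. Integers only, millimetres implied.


cube([489, 248, 18]);
translate([0, 0, 18]) cube([489, 18, 176]);
translate([0, 230, 18]) cube([489, 18, 176]);
translate([0, 18, 18]) cube([18, 212, 176]);
translate([471, 18, 18]) cube([18, 212, 176]);


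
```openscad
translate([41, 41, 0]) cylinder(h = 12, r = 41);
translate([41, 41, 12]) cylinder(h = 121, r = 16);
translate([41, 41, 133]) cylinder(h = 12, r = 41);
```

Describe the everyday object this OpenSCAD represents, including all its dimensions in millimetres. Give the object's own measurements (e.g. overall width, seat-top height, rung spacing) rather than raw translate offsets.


A spool: two coaxial disc flanges of radius 41 mm and thickness 12 mm, joined by a core cylinder of radius 16 mm and height 121 mm. The lower flange rests on z = 0 and the three cylinders share a vertical axis.


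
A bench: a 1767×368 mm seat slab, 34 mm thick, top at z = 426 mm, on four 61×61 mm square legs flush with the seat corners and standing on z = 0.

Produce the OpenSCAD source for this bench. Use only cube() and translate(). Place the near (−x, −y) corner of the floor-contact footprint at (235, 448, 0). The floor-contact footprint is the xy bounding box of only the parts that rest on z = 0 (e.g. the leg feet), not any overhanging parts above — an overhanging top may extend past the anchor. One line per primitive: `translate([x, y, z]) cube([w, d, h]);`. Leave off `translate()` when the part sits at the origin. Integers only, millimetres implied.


// leg_h = 426 − 34 = 392
translate([235, 448, 392]) cube([1767, 368, 34]);
translate([235, 448, 0]) cube([61, 61, 392]);
translate([235, 755, 0]) cube([61, 61, 392]);
translate([1941, 448, 0]) cube([61, 61, 392]);
translate([1941, 755, 0]) cube([61, 61, 392]);


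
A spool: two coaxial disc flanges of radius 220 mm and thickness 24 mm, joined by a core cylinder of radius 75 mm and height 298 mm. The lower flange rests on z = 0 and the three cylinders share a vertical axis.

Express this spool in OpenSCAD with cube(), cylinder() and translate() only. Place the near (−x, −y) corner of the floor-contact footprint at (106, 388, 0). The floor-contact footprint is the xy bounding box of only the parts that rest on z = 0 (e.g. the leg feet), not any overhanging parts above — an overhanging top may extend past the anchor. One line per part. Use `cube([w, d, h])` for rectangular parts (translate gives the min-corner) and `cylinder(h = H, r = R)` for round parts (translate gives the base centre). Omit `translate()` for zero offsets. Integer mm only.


translate([326, 608, 0]) cylinder(h = 24, r = 220);
translate([326, 608, 24]) cylinder(h = 298, r = 75);
translate([326, 608, 322]) cylinder(h = 24, r = 220);


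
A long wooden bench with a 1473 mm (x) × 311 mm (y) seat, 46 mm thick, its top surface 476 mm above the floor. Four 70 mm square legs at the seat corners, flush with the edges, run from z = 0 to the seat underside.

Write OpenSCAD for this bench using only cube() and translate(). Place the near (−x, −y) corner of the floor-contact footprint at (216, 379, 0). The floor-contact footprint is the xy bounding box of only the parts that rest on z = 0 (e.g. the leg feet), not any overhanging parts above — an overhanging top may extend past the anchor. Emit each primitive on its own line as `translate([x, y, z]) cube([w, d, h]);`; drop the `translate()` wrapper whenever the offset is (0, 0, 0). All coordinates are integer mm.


translate([216, 379, 430]) cube([1473, 311, 46]);
translate([216, 379, 0]) cube([70, 70, 430]);
translate([216, 620, 0]) cube([70, 70, 430]);
translate([1619, 379, 0]) cube([70, 70, 430]);
translate([1619, 620, 0]) cube([70, 70, 430]);
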